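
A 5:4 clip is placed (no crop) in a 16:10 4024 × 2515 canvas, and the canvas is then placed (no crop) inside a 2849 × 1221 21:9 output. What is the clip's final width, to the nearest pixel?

1526 px

First fit — 5:4 into 4024×2515 spans the height: 3143.75 × 2515.00.
16:10 in 2849×1221: fills the height, so the intermediate becomes 1953.60 × 1221.00 — a scale of ×0.4855.
The clip scales with it: width 3143.75 × 0.4855 ≈ 1526.25.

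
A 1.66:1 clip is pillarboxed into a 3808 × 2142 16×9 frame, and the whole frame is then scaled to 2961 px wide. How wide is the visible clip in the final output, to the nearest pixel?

2765 px

At 3808×2142 the clip is height-limited, so width = 2142 × 1.660 ≈ 3555.72 px.
Resizing to 2961 px wide multiplies everything by 0.7776: 3555.72 → 2764.83 px.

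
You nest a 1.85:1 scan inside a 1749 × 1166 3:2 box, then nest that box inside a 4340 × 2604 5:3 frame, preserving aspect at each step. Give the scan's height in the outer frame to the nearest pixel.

1.85:1 in 1749×1166: fills the width, so the scan is 1749.00 × 945.41.
Second fit — the 3:2 canvas into 4340×2604 spans the height: 3906.00 × 2604.00 (×2.2333 from 1749×1166).
Applying the same ×2.2333: 945.41 → 2111.35.

2111 px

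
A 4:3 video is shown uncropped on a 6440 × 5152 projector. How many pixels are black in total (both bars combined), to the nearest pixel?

2073680 pixels

Since 1.333 > 1.250, the video is width-limited.
That makes the image 4830.0000 px tall (6440 × 3/4).
Leftover height: 5152 − 4830.0000 = 322.0000 px.
Across the 6440-px span: 322.0000 × 6440 ≈ 2073680 px.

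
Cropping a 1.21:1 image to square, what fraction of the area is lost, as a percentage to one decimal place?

17.4%

square is narrower than 1.21:1, so the crop keeps the full height and trims the width.
Area ratio = (1.000)/(1.210) = 82.64%; the remaining 17.36% is cropped out.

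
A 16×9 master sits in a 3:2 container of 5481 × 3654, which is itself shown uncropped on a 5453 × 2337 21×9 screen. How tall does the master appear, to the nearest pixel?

16×9 in 5481×3654: fills the width, so the master is 5481.00 × 3083.06.
Second fit — the 3:2 canvas into 5453×2337 spans the height: 3505.50 × 2337.00 (×0.6396 from 5481×3654).
The master scales with it: height 3083.06 × 0.6396 ≈ 1971.84.

1972 px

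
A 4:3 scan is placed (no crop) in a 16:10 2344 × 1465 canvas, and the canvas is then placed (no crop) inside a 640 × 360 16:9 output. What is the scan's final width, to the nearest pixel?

4:3 in 2344×1465: fills the height, so the scan is 1953.33 × 1465.00.
The 16:10 canvas is height-limited in 640×360, giving 576.00 × 360.00; scale factor 0.2457.
The scan scales with it: width 1953.33 × 0.2457 ≈ 480.00.

480 px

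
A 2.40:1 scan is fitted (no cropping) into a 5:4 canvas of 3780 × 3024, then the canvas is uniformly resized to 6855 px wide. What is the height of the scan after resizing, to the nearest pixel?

2856 px

At 3780×3024 the scan is width-limited, so height = 3780 / 2.400 ≈ 1575.00 px.
The frame scales by 6855/3780 = 1.8135; 1575.00 × 1.8135 ≈ 2856.25 px.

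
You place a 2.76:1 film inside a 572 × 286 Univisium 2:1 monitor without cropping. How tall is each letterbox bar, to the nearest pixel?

2.76:1 (2.760) > Univisium 2:1 (2.000), so the film fills the width.
The film is 572 / 2.760 ≈ 207.25 px tall.
Leftover height: 286 − 207.25 = 78.75 px → 39.38 each side.

39 px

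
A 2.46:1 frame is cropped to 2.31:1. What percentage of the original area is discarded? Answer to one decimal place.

2.31:1 is narrower than 2.46:1, so the crop keeps the full height and trims the width.
(2.310)/(2.460) ≈ 0.939 of the area survives, leaving 6.10% discarded.

6.1%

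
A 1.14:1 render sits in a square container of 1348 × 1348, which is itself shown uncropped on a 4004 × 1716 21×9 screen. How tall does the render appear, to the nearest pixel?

1505 px

1.14:1 in 1348×1348: fills the width, so the render is 1348.00 × 1182.46.
Second fit — the square canvas into 4004×1716 spans the height: 1716.00 × 1716.00 (×1.2730 from 1348×1348).
So the render's height is 1182.46 × 1.2730 ≈ 1505.26.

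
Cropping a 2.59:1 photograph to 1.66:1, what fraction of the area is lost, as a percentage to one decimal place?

35.9%

1.66:1 is narrower than 2.59:1, so the crop keeps the full height and trims the width.
Area ratio = (1.660)/(2.590) = 64.09%; the remaining 35.91% is cropped out.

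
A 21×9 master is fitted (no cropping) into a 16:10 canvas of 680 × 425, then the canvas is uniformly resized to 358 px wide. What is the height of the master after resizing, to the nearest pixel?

153 px

In the 680×425 frame the master fills the width: height = 680 × 9/21 ≈ 291.43 px.
Scaling 680 → 358 is ×0.5265, so the height becomes 291.43 × 0.5265 ≈ 153.43 px.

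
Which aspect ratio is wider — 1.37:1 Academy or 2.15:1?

1.37 and 2.15; 2.15 > 1.37.

2.15:1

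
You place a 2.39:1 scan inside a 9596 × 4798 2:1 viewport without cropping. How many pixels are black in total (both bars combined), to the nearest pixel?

2.39:1 (2.390) > 2:1 (2.000), so the scan fills the width.
The scan is 9596 / 2.390 ≈ 4015.0628 px tall.
Black = 4798 − 4015.0628 = 782.9372 px.
Across the 9596-px span: 782.9372 × 9596 ≈ 7513066 px.

7513066 pixels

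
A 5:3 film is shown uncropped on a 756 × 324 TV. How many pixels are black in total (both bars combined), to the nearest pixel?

5:3 is narrower than 21×9, so it spans the full height.
The film is 324 × 5/3 ≈ 540.0000 px wide.
Leftover width: 756 − 540.0000 = 216.0000 px.
Bar area = 216.0000 × 324 ≈ 69984 px.

69984 pixels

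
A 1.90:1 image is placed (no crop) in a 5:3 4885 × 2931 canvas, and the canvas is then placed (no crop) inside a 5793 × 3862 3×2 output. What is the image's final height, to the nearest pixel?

First fit — 1.90:1 into 4885×2931 spans the width: 4885.00 × 2571.05.
The 5:3 canvas is width-limited in 5793×3862, giving 5793.00 × 3475.80; scale factor 1.1859.
So the image's height is 2571.05 × 1.1859 ≈ 3048.95.

3049 px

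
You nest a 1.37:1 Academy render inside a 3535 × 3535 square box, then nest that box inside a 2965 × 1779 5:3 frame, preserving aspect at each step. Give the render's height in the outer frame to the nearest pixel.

1299 px

Inside the 3535×3535 canvas the render is width-limited at 3535.00 × 2580.29.
Second fit — the square canvas into 2965×1779 spans the height: 1779.00 × 1779.00 (×0.5033 from 3535×3535).
Applying the same ×0.5033: 2580.29 → 1298.54.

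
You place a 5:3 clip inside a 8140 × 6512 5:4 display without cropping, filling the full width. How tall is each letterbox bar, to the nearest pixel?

The clip is 8140 × 3/5 ≈ 4884.00 px tall.
6512 − 4884.00 = 1628.00 px of bars (814.00 each).

814 px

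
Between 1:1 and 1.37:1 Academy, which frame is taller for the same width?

1 and 1.37; 1.37 > 1. The smaller width-to-height ratio is the taller frame.

1:1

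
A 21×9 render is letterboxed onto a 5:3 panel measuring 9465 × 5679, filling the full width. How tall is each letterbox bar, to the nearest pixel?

811 px

The render is 9465 × 9/21 ≈ 4056.43 px tall.
Leftover height: 5679 − 4056.43 = 1622.57 px → 811.29 each side.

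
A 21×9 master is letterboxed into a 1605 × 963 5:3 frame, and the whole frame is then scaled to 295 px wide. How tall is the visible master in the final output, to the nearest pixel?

In the 1605×963 frame the master fills the width: height = 1605 × 9/21 ≈ 687.86 px.
The frame scales by 295/1605 = 0.1838; 687.86 × 0.1838 ≈ 126.43 px.

126 px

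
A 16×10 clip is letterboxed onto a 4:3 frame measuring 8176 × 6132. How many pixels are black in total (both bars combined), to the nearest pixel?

8355872 pixels

Since 1.600 > 1.333, the clip is width-limited.
That makes the image 5110.0000 px tall (8176 × 10/16).
6132 − 5110.0000 = 1022.0000 px of bars.
Bar area = 1022.0000 × 8176 ≈ 8355872 px.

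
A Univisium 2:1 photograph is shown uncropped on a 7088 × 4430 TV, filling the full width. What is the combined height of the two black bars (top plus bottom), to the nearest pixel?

That makes the image 3544.00 px tall (7088 × 1/2).
Black = 4430 − 3544.00 = 886.00 px.

886 px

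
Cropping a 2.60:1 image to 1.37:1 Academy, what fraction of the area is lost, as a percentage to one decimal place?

47.3%

Going from 2.60:1 to 1.37:1 Academy means cutting width while keeping height.
Area ratio = (1.370)/(2.600) = 52.69%; the remaining 47.31% is cropped out.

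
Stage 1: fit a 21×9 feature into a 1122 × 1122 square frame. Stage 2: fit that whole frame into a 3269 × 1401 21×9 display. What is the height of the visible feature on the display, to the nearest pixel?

600 px

21×9 in 1122×1122: fills the width, so the feature is 1122.00 × 480.86.
Second fit — the square canvas into 3269×1401 spans the height: 1401.00 × 1401.00 (×1.2487 from 1122×1122).
The feature scales with it: height 480.86 × 1.2487 ≈ 600.43.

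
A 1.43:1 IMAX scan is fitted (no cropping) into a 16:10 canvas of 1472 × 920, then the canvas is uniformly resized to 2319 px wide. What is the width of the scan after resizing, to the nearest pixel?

In the 1472×920 frame the scan fills the height: width = 920 × 1.430 ≈ 1315.60 px.
Resizing to 2319 px wide multiplies everything by 1.5754: 1315.60 → 2072.61 px.

2073 px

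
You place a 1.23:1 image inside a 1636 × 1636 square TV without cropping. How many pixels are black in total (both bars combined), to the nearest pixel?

500483 pixels

1.23:1 (1.230) > square (1.000), so the image fills the width.
The image is 1636 / 1.230 ≈ 1330.0813 px tall.
Leftover height: 1636 − 1330.0813 = 305.9187 px.
Bar area = 305.9187 × 1636 ≈ 500483 px.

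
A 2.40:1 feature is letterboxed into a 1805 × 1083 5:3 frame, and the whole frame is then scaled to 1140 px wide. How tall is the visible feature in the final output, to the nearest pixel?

In the 1805×1083 frame the feature fills the width: height = 1805 / 2.400 ≈ 752.08 px.
The frame scales by 1140/1805 = 0.6316; 752.08 × 0.6316 ≈ 475.00 px.

475 px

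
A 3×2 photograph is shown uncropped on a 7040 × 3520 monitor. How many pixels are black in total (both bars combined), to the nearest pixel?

6195200 pixels

3×2 is narrower than Univisium 2:1, so it spans the full height.
That makes the image 5280.0000 px wide (3520 × 3/2).
7040 − 5280.0000 = 1760.0000 px of bars.
That's 1760.0000 × 3520 ≈ 6195200 black pixels.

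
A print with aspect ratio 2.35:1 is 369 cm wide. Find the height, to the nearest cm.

157 cm

369 / 2.350 = 157.02.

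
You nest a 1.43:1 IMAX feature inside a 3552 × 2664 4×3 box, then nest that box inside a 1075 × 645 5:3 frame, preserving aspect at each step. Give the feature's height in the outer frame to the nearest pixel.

First fit — 1.43:1 IMAX into 3552×2664 spans the width: 3552.00 × 2483.92.
4×3 in 1075×645: fills the height, so the intermediate becomes 860.00 × 645.00 — a scale of ×0.2421.
The feature scales with it: height 2483.92 × 0.2421 ≈ 601.40.

601 px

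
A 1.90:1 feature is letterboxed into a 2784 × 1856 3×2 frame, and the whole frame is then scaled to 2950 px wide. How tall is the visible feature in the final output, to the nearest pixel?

At 2784×1856 the feature is width-limited, so height = 2784 / 1.900 ≈ 1465.26 px.
Scaling 2784 → 2950 is ×1.0596, so the height becomes 1465.26 × 1.0596 ≈ 1552.63 px.

1553 px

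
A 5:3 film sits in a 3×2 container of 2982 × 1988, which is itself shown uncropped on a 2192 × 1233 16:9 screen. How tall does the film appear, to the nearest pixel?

Inside the 2982×1988 canvas the film is width-limited at 2982.00 × 1789.20.
The 3×2 canvas is height-limited in 2192×1233, giving 1849.50 × 1233.00; scale factor 0.6202.
So the film's height is 1789.20 × 0.6202 ≈ 1109.70.

1110 px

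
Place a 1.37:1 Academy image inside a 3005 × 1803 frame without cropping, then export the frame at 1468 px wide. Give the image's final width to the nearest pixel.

1207 px

At 3005×1803 the image is height-limited, so width = 1803 × 1.370 ≈ 2470.11 px.
Resizing to 1468 px wide multiplies everything by 0.4885: 2470.11 → 1206.70 px.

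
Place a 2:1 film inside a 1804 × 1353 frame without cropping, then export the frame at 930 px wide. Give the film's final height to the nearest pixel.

Fitted into 1804×1353, the film spans the width; its height is 1804 × 1/2 ≈ 902.00 px.
Scaling 1804 → 930 is ×0.5155, so the height becomes 902.00 × 0.5155 ≈ 465.00 px.

465 px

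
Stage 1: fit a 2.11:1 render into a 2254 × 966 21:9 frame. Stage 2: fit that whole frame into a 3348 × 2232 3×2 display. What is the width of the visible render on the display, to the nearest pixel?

3028 px

First fit — 2.11:1 into 2254×966 spans the height: 2038.26 × 966.00.
Second fit — the 21:9 canvas into 3348×2232 spans the width: 3348.00 × 1434.86 (×1.4854 from 2254×966).
The render scales with it: width 2038.26 × 1.4854 ≈ 3027.55.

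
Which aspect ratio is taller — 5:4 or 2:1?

5:4 = 1.25 and 2; 2 > 1.25. The smaller width-to-height ratio is the taller frame.

5:4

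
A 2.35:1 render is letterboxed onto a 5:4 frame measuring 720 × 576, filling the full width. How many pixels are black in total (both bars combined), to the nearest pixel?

The render is 720 / 2.350 ≈ 306.3830 px tall.
Black = 576 − 306.3830 = 269.6170 px.
Across the 720-px span: 269.6170 × 720 ≈ 194124 px.

194124 pixels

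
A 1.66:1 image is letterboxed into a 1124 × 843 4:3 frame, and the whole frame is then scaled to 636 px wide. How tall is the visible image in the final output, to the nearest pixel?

383 px

Fitted into 1124×843, the image spans the width; its height is 1124 / 1.660 ≈ 677.11 px.
The frame scales by 636/1124 = 0.5658; 677.11 × 0.5658 ≈ 383.13 px.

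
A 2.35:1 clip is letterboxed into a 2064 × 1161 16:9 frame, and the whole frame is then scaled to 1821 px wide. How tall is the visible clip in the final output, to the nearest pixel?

775 px

In the 2064×1161 frame the clip fills the width: height = 2064 / 2.350 ≈ 878.30 px.
Resizing to 1821 px wide multiplies everything by 0.8823: 878.30 → 774.89 px.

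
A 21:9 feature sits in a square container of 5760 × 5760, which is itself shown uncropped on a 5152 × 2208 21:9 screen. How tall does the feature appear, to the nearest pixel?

21:9 in 5760×5760: fills the width, so the feature is 5760.00 × 2468.57.
square in 5152×2208: fills the height, so the intermediate becomes 2208.00 × 2208.00 — a scale of ×0.3833.
Applying the same ×0.3833: 2468.57 → 946.29.

946 px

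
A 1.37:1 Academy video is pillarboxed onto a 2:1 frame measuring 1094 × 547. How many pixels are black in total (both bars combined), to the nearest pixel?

1.37:1 Academy (1.370) < 2:1 (2.000), so the video fills the height.
The video is 547 × 1.370 ≈ 749.3900 px wide.
1094 − 749.3900 = 344.6100 px of bars.
Bar area = 344.6100 × 547 ≈ 188502 px.

188502 pixels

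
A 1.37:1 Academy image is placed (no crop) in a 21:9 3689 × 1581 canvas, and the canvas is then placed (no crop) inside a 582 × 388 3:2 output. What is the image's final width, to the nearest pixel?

First fit — 1.37:1 Academy into 3689×1581 spans the height: 2165.97 × 1581.00.
The 21:9 canvas is width-limited in 582×388, giving 582.00 × 249.43; scale factor 0.1578.
The image scales with it: width 2165.97 × 0.1578 ≈ 341.72.

342 px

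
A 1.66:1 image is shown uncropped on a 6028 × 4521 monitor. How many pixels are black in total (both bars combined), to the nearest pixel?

5362959 pixels

1.66:1 (1.660) > 4×3 (1.333), so the image fills the width.
Content height = 6028 / 1.660 ≈ 3631.3253 px.
Leftover height: 4521 − 3631.3253 = 889.6747 px.
Bar area = 889.6747 × 6028 ≈ 5362959 px.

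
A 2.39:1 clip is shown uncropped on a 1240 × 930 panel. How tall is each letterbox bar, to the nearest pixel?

2.39:1 (2.390) > 4×3 (1.333), so the clip fills the width.
The clip is 1240 / 2.390 ≈ 518.83 px tall.
Leftover height: 930 − 518.83 = 411.17 px → 205.59 each side.

206 px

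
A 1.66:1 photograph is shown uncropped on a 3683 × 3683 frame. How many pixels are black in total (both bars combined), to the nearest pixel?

1.66:1 (1.660) > 1:1 (1.000), so the photograph fills the width.
The photograph is 3683 / 1.660 ≈ 2218.6747 px tall.
Black = 3683 − 2218.6747 = 1464.3253 px.
Across the 3683-px span: 1464.3253 × 3683 ≈ 5393110 px.

5393110 pixels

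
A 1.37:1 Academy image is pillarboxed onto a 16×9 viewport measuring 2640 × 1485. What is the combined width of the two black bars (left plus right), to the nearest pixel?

1.37:1 Academy (1.370) < 16×9 (1.778), so the image fills the height.
The image is 1485 × 1.370 ≈ 2034.45 px wide.
Black = 2640 − 2034.45 = 605.55 px.

606 px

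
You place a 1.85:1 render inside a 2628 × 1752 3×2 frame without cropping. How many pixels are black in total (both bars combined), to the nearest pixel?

1.85:1 is wider than 3×2, so it spans the full width.
The render is 2628 / 1.850 ≈ 1420.5405 px tall.
Black = 1752 − 1420.5405 = 331.4595 px.
Across the 2628-px span: 331.4595 × 2628 ≈ 871075 px.

871075 pixels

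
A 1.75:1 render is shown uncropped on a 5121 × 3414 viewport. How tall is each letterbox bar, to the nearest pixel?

244 px

Since 1.750 > 1.500, the render is width-limited.
That makes the image 2926.29 px tall (5121 / 1.750).
3414 − 2926.29 = 487.71 px of bars (243.86 each).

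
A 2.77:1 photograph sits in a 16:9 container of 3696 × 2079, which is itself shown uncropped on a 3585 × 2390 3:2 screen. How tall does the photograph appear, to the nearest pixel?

First fit — 2.77:1 into 3696×2079 spans the width: 3696.00 × 1334.30.
16:9 in 3585×2390: fills the width, so the intermediate becomes 3585.00 × 2016.56 — a scale of ×0.9700.
The photograph scales with it: height 1334.30 × 0.9700 ≈ 1294.22.

1294 px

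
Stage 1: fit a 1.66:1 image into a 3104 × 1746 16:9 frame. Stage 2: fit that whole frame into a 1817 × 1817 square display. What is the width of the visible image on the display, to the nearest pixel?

First fit — 1.66:1 into 3104×1746 spans the height: 2898.36 × 1746.00.
16:9 in 1817×1817: fills the width, so the intermediate becomes 1817.00 × 1022.06 — a scale of ×0.5854.
Applying the same ×0.5854: 2898.36 → 1696.62.

1697 px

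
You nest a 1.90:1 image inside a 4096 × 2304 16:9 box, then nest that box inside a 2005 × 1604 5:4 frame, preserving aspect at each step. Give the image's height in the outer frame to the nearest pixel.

1055 px

First fit — 1.90:1 into 4096×2304 spans the width: 4096.00 × 2155.79.
Second fit — the 16:9 canvas into 2005×1604 spans the width: 2005.00 × 1127.81 (×0.4895 from 4096×2304).
The image scales with it: height 2155.79 × 0.4895 ≈ 1055.26.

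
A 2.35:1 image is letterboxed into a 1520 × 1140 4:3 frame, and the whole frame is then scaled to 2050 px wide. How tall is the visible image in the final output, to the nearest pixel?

In the 1520×1140 frame the image fills the width: height = 1520 / 2.350 ≈ 646.81 px.
The frame scales by 2050/1520 = 1.3487; 646.81 × 1.3487 ≈ 872.34 px.

872 px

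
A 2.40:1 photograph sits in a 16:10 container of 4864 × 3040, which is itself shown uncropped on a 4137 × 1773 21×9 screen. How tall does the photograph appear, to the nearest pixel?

First fit — 2.40:1 into 4864×3040 spans the width: 4864.00 × 2026.67.
16:10 in 4137×1773: fills the height, so the intermediate becomes 2836.80 × 1773.00 — a scale of ×0.5832.
So the photograph's height is 2026.67 × 0.5832 ≈ 1182.00.

1182 px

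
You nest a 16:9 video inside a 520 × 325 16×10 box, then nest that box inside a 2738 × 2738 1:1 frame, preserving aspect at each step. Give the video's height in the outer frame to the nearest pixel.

1540 px

Inside the 520×325 canvas the video is width-limited at 520.00 × 292.50.
The 16×10 canvas is width-limited in 2738×2738, giving 2738.00 × 1711.25; scale factor 5.2654.
Applying the same ×5.2654: 292.50 → 1540.12.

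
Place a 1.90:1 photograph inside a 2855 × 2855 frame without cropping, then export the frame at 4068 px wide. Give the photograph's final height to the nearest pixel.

2141 px

At 2855×2855 the photograph is width-limited, so height = 2855 / 1.900 ≈ 1502.63 px.
Scaling 2855 → 4068 is ×1.4249, so the height becomes 1502.63 × 1.4249 ≈ 2141.05 px.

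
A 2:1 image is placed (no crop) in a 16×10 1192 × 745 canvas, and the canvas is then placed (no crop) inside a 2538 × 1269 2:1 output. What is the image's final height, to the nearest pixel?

First fit — 2:1 into 1192×745 spans the width: 1192.00 × 596.00.
Second fit — the 16×10 canvas into 2538×1269 spans the height: 2030.40 × 1269.00 (×1.7034 from 1192×745).
Applying the same ×1.7034: 596.00 → 1015.20.

1015 px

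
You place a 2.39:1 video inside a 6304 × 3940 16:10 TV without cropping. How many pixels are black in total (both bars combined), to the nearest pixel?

8209971 pixels

2.39:1 is wider than 16:10, so it spans the full width.
The video is 6304 / 2.390 ≈ 2637.6569 px tall.
3940 − 2637.6569 = 1302.3431 px of bars.
Across the 6304-px span: 1302.3431 × 6304 ≈ 8209971 px.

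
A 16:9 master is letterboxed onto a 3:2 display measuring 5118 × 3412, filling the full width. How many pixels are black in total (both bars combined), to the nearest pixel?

2728534 pixels

That makes the image 2878.8750 px tall (5118 × 9/16).
Black = 3412 − 2878.8750 = 533.1250 px.
Across the 5118-px span: 533.1250 × 5118 ≈ 2728534 px.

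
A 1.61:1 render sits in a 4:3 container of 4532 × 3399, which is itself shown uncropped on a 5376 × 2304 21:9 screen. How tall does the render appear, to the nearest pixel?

1908 px

1.61:1 in 4532×3399: fills the width, so the render is 4532.00 × 2814.91.
Second fit — the 4:3 canvas into 5376×2304 spans the height: 3072.00 × 2304.00 (×0.6778 from 4532×3399).
The render scales with it: height 2814.91 × 0.6778 ≈ 1908.07.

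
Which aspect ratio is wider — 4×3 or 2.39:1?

2.39:1

4×3 = 1.333 and 2.39; 2.39 > 1.333.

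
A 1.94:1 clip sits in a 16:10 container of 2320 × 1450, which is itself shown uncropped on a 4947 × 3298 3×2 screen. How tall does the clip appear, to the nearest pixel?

1.94:1 in 2320×1450: fills the width, so the clip is 2320.00 × 1195.88.
16:10 in 4947×3298: fills the width, so the intermediate becomes 4947.00 × 3091.88 — a scale of ×2.1323.
The clip scales with it: height 1195.88 × 2.1323 ≈ 2550.00.

2550 px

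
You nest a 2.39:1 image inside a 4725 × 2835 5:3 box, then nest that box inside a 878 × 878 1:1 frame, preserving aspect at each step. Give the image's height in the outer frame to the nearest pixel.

367 px

2.39:1 in 4725×2835: fills the width, so the image is 4725.00 × 1976.99.
Second fit — the 5:3 canvas into 878×878 spans the width: 878.00 × 526.80 (×0.1858 from 4725×2835).
So the image's height is 1976.99 × 0.1858 ≈ 367.36.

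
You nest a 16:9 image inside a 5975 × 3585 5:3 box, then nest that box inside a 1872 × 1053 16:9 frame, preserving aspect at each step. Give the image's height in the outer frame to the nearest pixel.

Inside the 5975×3585 canvas the image is width-limited at 5975.00 × 3360.94.
Second fit — the 5:3 canvas into 1872×1053 spans the height: 1755.00 × 1053.00 (×0.2937 from 5975×3585).
The image scales with it: height 3360.94 × 0.2937 ≈ 987.19.

987 px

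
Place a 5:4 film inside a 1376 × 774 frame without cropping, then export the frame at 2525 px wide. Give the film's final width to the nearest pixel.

In the 1376×774 frame the film fills the height: width = 774 × 5/4 ≈ 967.50 px.
The frame scales by 2525/1376 = 1.8350; 967.50 × 1.8350 ≈ 1775.39 px.

1775 px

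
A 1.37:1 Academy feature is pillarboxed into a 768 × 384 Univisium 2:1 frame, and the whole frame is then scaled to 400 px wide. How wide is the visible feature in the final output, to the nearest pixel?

274 px

Fitted into 768×384, the feature spans the height; its width is 384 × 1.370 ≈ 526.08 px.
The frame scales by 400/768 = 0.5208; 526.08 × 0.5208 ≈ 274.00 px.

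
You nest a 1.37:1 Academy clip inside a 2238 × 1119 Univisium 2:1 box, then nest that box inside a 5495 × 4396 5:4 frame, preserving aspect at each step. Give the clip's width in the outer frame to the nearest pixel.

3764 px

First fit — 1.37:1 Academy into 2238×1119 spans the height: 1533.03 × 1119.00.
Univisium 2:1 in 5495×4396: fills the width, so the intermediate becomes 5495.00 × 2747.50 — a scale of ×2.4553.
The clip scales with it: width 1533.03 × 2.4553 ≈ 3764.07.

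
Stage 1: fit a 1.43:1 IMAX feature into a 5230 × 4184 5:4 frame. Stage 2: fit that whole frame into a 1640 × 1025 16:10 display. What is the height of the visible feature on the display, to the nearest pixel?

896 px

Inside the 5230×4184 canvas the feature is width-limited at 5230.00 × 3657.34.
The 5:4 canvas is height-limited in 1640×1025, giving 1281.25 × 1025.00; scale factor 0.2450.
Applying the same ×0.2450: 3657.34 → 895.98.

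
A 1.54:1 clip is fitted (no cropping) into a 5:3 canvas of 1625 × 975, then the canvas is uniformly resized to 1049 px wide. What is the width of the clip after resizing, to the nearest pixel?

Fitted into 1625×975, the clip spans the height; its width is 975 × 1.540 ≈ 1501.50 px.
Resizing to 1049 px wide multiplies everything by 0.6455: 1501.50 → 969.28 px.

969 px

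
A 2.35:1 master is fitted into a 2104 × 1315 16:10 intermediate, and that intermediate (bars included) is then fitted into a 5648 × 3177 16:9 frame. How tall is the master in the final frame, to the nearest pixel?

2163 px

2.35:1 in 2104×1315: fills the width, so the master is 2104.00 × 895.32.
The 16:10 canvas is height-limited in 5648×3177, giving 5083.20 × 3177.00; scale factor 2.4160.
So the master's height is 895.32 × 2.4160 ≈ 2163.06.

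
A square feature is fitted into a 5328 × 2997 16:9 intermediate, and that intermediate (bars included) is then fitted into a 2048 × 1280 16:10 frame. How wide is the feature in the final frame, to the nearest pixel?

Inside the 5328×2997 canvas the feature is height-limited at 2997.00 × 2997.00.
The 16:9 canvas is width-limited in 2048×1280, giving 2048.00 × 1152.00; scale factor 0.3844.
So the feature's width is 2997.00 × 0.3844 ≈ 1152.00.

1152 px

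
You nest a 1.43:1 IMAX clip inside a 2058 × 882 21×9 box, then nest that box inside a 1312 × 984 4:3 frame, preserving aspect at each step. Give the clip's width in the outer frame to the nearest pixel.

804 px

First fit — 1.43:1 IMAX into 2058×882 spans the height: 1261.26 × 882.00.
Second fit — the 21×9 canvas into 1312×984 spans the width: 1312.00 × 562.29 (×0.6375 from 2058×882).
So the clip's width is 1261.26 × 0.6375 ≈ 804.07.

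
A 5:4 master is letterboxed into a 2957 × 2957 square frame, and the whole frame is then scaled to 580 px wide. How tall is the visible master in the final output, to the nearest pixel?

464 px

At 2957×2957 the master is width-limited, so height = 2957 × 4/5 ≈ 2365.60 px.
The frame scales by 580/2957 = 0.1961; 2365.60 × 0.1961 ≈ 464.00 px.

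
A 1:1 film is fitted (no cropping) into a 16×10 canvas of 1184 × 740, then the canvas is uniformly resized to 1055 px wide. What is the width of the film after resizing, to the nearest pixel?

659 px

In the 1184×740 frame the film fills the height: width = 740 × 1/1 ≈ 740.00 px.
Scaling 1184 → 1055 is ×0.8910, so the width becomes 740.00 × 0.8910 ≈ 659.38 px.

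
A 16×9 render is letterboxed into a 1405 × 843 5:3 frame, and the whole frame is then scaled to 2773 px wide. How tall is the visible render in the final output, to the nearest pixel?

At 1405×843 the render is width-limited, so height = 1405 × 9/16 ≈ 790.31 px.
Scaling 1405 → 2773 is ×1.9737, so the height becomes 790.31 × 1.9737 ≈ 1559.81 px.

1560 px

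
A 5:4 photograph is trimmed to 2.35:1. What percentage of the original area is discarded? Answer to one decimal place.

46.8%

Going from 5:4 to 2.35:1 means cutting height while keeping width.
Area ratio = (1.250)/(2.350) = 53.19%; the remaining 46.81% is cropped out.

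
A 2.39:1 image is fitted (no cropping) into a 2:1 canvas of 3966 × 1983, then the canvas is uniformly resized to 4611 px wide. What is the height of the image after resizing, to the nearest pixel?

Fitted into 3966×1983, the image spans the width; its height is 3966 / 2.390 ≈ 1659.41 px.
The frame scales by 4611/3966 = 1.1626; 1659.41 × 1.1626 ≈ 1929.29 px.

1929 px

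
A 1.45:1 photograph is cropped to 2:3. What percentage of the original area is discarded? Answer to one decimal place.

54.0%

The height stays; only width is cut (since 2:3 is narrower than 1.45:1).
(0.667)/(1.450) ≈ 0.460 of the area survives, leaving 54.02% discarded.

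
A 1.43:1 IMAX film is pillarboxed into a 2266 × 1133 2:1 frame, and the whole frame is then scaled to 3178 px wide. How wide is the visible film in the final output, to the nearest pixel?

2272 px

In the 2266×1133 frame the film fills the height: width = 1133 × 1.430 ≈ 1620.19 px.
Resizing to 3178 px wide multiplies everything by 1.4025: 1620.19 → 2272.27 px.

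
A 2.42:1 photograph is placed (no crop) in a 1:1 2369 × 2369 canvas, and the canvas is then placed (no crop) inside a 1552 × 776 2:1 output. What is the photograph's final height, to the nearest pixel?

321 px

First fit — 2.42:1 into 2369×2369 spans the width: 2369.00 × 978.93.
1:1 in 1552×776: fills the height, so the intermediate becomes 776.00 × 776.00 — a scale of ×0.3276.
So the photograph's height is 978.93 × 0.3276 ≈ 320.66.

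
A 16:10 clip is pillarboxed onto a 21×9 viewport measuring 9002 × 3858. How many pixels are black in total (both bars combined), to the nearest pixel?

16:10 is narrower than 21×9, so it spans the full height.
Content width = 3858 × 16/10 ≈ 6172.8000 px.
9002 − 6172.8000 = 2829.2000 px of bars.
That's 2829.2000 × 3858 ≈ 10915054 black pixels.

10915054 pixels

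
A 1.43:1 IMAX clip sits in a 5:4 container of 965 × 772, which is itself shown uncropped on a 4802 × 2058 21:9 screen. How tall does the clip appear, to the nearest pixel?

1799 px

Inside the 965×772 canvas the clip is width-limited at 965.00 × 674.83.
5:4 in 4802×2058: fills the height, so the intermediate becomes 2572.50 × 2058.00 — a scale of ×2.6658.
So the clip's height is 674.83 × 2.6658 ≈ 1798.95.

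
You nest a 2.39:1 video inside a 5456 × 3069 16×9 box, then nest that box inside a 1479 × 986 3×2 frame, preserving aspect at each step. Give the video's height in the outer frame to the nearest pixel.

619 px

First fit — 2.39:1 into 5456×3069 spans the width: 5456.00 × 2282.85.
Second fit — the 16×9 canvas into 1479×986 spans the width: 1479.00 × 831.94 (×0.2711 from 5456×3069).
The video scales with it: height 2282.85 × 0.2711 ≈ 618.83.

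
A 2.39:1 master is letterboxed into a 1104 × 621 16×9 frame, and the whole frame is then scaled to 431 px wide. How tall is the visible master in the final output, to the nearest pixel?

180 px

In the 1104×621 frame the master fills the width: height = 1104 / 2.390 ≈ 461.92 px.
Resizing to 431 px wide multiplies everything by 0.3904: 461.92 → 180.33 px.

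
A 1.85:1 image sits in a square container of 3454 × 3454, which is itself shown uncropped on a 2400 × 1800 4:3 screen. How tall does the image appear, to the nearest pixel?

973 px

1.85:1 in 3454×3454: fills the width, so the image is 3454.00 × 1867.03.
square in 2400×1800: fills the height, so the intermediate becomes 1800.00 × 1800.00 — a scale of ×0.5211.
Applying the same ×0.5211: 1867.03 → 972.97.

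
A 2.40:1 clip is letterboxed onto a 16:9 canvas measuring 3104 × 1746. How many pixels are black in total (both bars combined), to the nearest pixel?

Since 2.400 > 1.778, the clip is width-limited.
That makes the image 1293.3333 px tall (3104 / 2.400).
1746 − 1293.3333 = 452.6667 px of bars.
Bar area = 452.6667 × 3104 ≈ 1405077 px.

1405077 pixels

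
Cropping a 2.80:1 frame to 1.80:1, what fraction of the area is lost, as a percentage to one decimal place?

Going from 2.80:1 to 1.80:1 means cutting width while keeping height.
Area ratio = (1.800)/(2.800) = 64.29%; the remaining 35.71% is cropped out.

35.7%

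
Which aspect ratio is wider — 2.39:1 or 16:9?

2.39:1

2.39 and 16:9 = 1.778; 2.39 > 1.778.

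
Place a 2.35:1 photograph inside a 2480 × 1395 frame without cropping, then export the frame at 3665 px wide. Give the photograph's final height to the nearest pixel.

Fitted into 2480×1395, the photograph spans the width; its height is 2480 / 2.350 ≈ 1055.32 px.
Resizing to 3665 px wide multiplies everything by 1.4778: 1055.32 → 1559.57 px.

1560 px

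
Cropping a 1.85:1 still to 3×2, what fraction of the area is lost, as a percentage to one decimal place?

3×2 is narrower than 1.85:1, so the crop keeps the full height and trims the width.
Fraction kept = (1.500)/(1.850) ≈ 81.08%, so 18.92% is lost.

18.9%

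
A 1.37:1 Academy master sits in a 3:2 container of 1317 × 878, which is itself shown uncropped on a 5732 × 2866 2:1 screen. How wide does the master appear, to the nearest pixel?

Inside the 1317×878 canvas the master is height-limited at 1202.86 × 878.00.
The 3:2 canvas is height-limited in 5732×2866, giving 4299.00 × 2866.00; scale factor 3.2642.
Applying the same ×3.2642: 1202.86 → 3926.42.

3926 px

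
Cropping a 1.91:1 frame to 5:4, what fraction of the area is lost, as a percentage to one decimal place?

Going from 1.91:1 to 5:4 means cutting width while keeping height.
Area ratio = (1.250)/(1.910) = 65.45%; the remaining 34.55% is cropped out.

34.6%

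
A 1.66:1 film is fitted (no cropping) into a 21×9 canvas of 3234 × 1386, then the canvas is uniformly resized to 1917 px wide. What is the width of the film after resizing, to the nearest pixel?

At 3234×1386 the film is height-limited, so width = 1386 × 1.660 ≈ 2300.76 px.
Resizing to 1917 px wide multiplies everything by 0.5928: 2300.76 → 1363.81 px.

1364 px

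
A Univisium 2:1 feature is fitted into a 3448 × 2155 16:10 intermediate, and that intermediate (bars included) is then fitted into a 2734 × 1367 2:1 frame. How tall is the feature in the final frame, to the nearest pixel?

First fit — Univisium 2:1 into 3448×2155 spans the width: 3448.00 × 1724.00.
16:10 in 2734×1367: fills the height, so the intermediate becomes 2187.20 × 1367.00 — a scale of ×0.6343.
So the feature's height is 1724.00 × 0.6343 ≈ 1093.60.

1094 px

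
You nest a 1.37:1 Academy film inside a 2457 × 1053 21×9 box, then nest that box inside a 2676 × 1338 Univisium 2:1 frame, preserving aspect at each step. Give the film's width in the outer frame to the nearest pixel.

1571 px

1.37:1 Academy in 2457×1053: fills the height, so the film is 1442.61 × 1053.00.
Second fit — the 21×9 canvas into 2676×1338 spans the width: 2676.00 × 1146.86 (×1.0891 from 2457×1053).
So the film's width is 1442.61 × 1.0891 ≈ 1571.19.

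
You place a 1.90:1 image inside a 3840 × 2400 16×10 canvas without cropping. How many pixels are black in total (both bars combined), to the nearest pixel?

1455158 pixels

Since 1.900 > 1.600, the image is width-limited.
That makes the image 2021.0526 px tall (3840 / 1.900).
Black = 2400 − 2021.0526 = 378.9474 px.
Across the 3840-px span: 378.9474 × 3840 ≈ 1455158 px.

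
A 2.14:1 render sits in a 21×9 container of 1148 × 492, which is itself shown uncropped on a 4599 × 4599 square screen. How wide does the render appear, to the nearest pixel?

4218 px

Inside the 1148×492 canvas the render is height-limited at 1052.88 × 492.00.
The 21×9 canvas is width-limited in 4599×4599, giving 4599.00 × 1971.00; scale factor 4.0061.
Applying the same ×4.0061: 1052.88 → 4217.94.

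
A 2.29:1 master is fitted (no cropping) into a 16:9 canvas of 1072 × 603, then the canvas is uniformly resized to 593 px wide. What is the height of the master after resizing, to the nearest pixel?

259 px

In the 1072×603 frame the master fills the width: height = 1072 / 2.290 ≈ 468.12 px.
Scaling 1072 → 593 is ×0.5532, so the height becomes 468.12 × 0.5532 ≈ 258.95 px.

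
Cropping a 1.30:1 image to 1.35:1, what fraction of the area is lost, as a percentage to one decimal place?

3.7%

The width stays; only height is cut (since 1.35:1 is wider than 1.30:1).
Fraction kept = (1.300)/(1.350) ≈ 96.30%, so 3.70% is lost.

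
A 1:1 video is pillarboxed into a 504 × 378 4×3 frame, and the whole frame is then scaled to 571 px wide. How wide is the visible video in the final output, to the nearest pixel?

In the 504×378 frame the video fills the height: width = 378 × 1/1 ≈ 378.00 px.
The frame scales by 571/504 = 1.1329; 378.00 × 1.1329 ≈ 428.25 px.

428 px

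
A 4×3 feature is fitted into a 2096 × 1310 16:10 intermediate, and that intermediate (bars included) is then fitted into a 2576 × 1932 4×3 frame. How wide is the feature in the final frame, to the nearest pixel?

2147 px

4×3 in 2096×1310: fills the height, so the feature is 1746.67 × 1310.00.
Second fit — the 16:10 canvas into 2576×1932 spans the width: 2576.00 × 1610.00 (×1.2290 from 2096×1310).
Applying the same ×1.2290: 1746.67 → 2146.67.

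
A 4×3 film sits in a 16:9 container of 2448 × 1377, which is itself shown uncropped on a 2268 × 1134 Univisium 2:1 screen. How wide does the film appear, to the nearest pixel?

1512 px

4×3 in 2448×1377: fills the height, so the film is 1836.00 × 1377.00.
The 16:9 canvas is height-limited in 2268×1134, giving 2016.00 × 1134.00; scale factor 0.8235.
Applying the same ×0.8235: 1836.00 → 1512.00.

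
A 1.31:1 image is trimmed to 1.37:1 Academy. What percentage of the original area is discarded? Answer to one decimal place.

The width stays; only height is cut (since 1.37:1 Academy is wider than 1.31:1).
Area ratio = (1.310)/(1.370) = 95.62%; the remaining 4.38% is cropped out.

4.4%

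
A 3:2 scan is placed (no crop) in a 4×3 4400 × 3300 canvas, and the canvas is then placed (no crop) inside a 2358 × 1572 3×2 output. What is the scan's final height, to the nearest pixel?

3:2 in 4400×3300: fills the width, so the scan is 4400.00 × 2933.33.
The 4×3 canvas is height-limited in 2358×1572, giving 2096.00 × 1572.00; scale factor 0.4764.
The scan scales with it: height 2933.33 × 0.4764 ≈ 1397.33.

1397 px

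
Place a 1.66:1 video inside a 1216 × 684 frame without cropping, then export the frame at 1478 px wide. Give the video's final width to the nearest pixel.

1380 px

At 1216×684 the video is height-limited, so width = 684 × 1.660 ≈ 1135.44 px.
Scaling 1216 → 1478 is ×1.2155, so the width becomes 1135.44 × 1.2155 ≈ 1380.08 px.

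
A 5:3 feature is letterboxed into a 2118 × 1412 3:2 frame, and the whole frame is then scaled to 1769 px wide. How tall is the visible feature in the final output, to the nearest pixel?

In the 2118×1412 frame the feature fills the width: height = 2118 × 3/5 ≈ 1270.80 px.
The frame scales by 1769/2118 = 0.8352; 1270.80 × 0.8352 ≈ 1061.40 px.

1061 px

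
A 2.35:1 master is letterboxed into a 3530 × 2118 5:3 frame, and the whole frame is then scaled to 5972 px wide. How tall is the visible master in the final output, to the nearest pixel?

2541 px

At 3530×2118 the master is width-limited, so height = 3530 / 2.350 ≈ 1502.13 px.
The frame scales by 5972/3530 = 1.6918; 1502.13 × 1.6918 ≈ 2541.28 px.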